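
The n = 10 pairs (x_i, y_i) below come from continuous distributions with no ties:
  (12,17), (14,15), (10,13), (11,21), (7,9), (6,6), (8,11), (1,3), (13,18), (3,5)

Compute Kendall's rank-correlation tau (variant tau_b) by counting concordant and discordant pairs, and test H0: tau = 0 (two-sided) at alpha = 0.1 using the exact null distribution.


Step 1: Enumerate the 45 unordered pairs (i,j) with i<j and classify each by sign(x_j-x_i) * sign(y_j-y_i).
  (1,2):dx=+2,dy=-2->D; (1,3):dx=-2,dy=-4->C; (1,4):dx=-1,dy=+4->D; (1,5):dx=-5,dy=-8->C
  (1,6):dx=-6,dy=-11->C; (1,7):dx=-4,dy=-6->C; (1,8):dx=-11,dy=-14->C; (1,9):dx=+1,dy=+1->C
  (1,10):dx=-9,dy=-12->C; (2,3):dx=-4,dy=-2->C; (2,4):dx=-3,dy=+6->D; (2,5):dx=-7,dy=-6->C
  (2,6):dx=-8,dy=-9->C; (2,7):dx=-6,dy=-4->C; (2,8):dx=-13,dy=-12->C; (2,9):dx=-1,dy=+3->D
  (2,10):dx=-11,dy=-10->C; (3,4):dx=+1,dy=+8->C; (3,5):dx=-3,dy=-4->C; (3,6):dx=-4,dy=-7->C
  (3,7):dx=-2,dy=-2->C; (3,8):dx=-9,dy=-10->C; (3,9):dx=+3,dy=+5->C; (3,10):dx=-7,dy=-8->C
  (4,5):dx=-4,dy=-12->C; (4,6):dx=-5,dy=-15->C; (4,7):dx=-3,dy=-10->C; (4,8):dx=-10,dy=-18->C
  (4,9):dx=+2,dy=-3->D; (4,10):dx=-8,dy=-16->C; (5,6):dx=-1,dy=-3->C; (5,7):dx=+1,dy=+2->C
  (5,8):dx=-6,dy=-6->C; (5,9):dx=+6,dy=+9->C; (5,10):dx=-4,dy=-4->C; (6,7):dx=+2,dy=+5->C
  (6,8):dx=-5,dy=-3->C; (6,9):dx=+7,dy=+12->C; (6,10):dx=-3,dy=-1->C; (7,8):dx=-7,dy=-8->C
  (7,9):dx=+5,dy=+7->C; (7,10):dx=-5,dy=-6->C; (8,9):dx=+12,dy=+15->C; (8,10):dx=+2,dy=+2->C
  (9,10):dx=-10,dy=-13->C
Step 2: C = 40, D = 5, total pairs = 45.
Step 3: tau = (C - D)/(n(n-1)/2) = (40 - 5)/45 = 0.777778.
Step 4: Exact two-sided p-value (enumerate n! = 3628800 permutations of y under H0): p = 0.000946.
Step 5: alpha = 0.1. reject H0.

tau_b = 0.7778 (C=40, D=5), p = 0.000946, reject H0.


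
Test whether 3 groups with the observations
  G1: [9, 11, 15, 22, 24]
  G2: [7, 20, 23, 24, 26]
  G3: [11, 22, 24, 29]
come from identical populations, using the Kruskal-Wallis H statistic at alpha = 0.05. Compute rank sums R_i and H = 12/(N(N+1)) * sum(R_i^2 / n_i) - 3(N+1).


Step 1: Combine all N = 14 observations and assign midranks.
sorted (value, group, rank): (7,G2,1), (9,G1,2), (11,G1,3.5), (11,G3,3.5), (15,G1,5), (20,G2,6), (22,G1,7.5), (22,G3,7.5), (23,G2,9), (24,G1,11), (24,G2,11), (24,G3,11), (26,G2,13), (29,G3,14)
Step 2: Sum ranks within each group.
R_1 = 29 (n_1 = 5)
R_2 = 40 (n_2 = 5)
R_3 = 36 (n_3 = 4)
Step 3: H = 12/(N(N+1)) * sum(R_i^2/n_i) - 3(N+1)
     = 12/(14*15) * (29^2/5 + 40^2/5 + 36^2/4) - 3*15
     = 0.057143 * 812.2 - 45
     = 1.411429.
Step 4: Ties present; correction factor C = 1 - 36/(14^3 - 14) = 0.986813. Corrected H = 1.411429 / 0.986813 = 1.430290.
Step 5: Under H0, H ~ chi^2(2); p-value = 0.489121.
Step 6: alpha = 0.05. fail to reject H0.

H = 1.4303, df = 2, p = 0.489121, fail to reject H0.


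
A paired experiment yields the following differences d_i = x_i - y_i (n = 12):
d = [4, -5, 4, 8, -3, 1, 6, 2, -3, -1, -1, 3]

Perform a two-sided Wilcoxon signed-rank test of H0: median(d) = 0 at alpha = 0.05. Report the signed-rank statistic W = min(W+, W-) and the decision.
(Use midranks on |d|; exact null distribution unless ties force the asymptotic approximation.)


Step 1: Drop any zero differences (none here) and take |d_i|.
|d| = [4, 5, 4, 8, 3, 1, 6, 2, 3, 1, 1, 3]
Step 2: Midrank |d_i| (ties get averaged ranks).
ranks: |4|->8.5, |5|->10, |4|->8.5, |8|->12, |3|->6, |1|->2, |6|->11, |2|->4, |3|->6, |1|->2, |1|->2, |3|->6
Step 3: Attach original signs; sum ranks with positive sign and with negative sign.
W+ = 8.5 + 8.5 + 12 + 2 + 11 + 4 + 6 = 52
W- = 10 + 6 + 6 + 2 + 2 = 26
(Check: W+ + W- = 78 should equal n(n+1)/2 = 78.)
Step 4: Test statistic W = min(W+, W-) = 26.
Step 5: Ties in |d|, so use the tie-corrected normal approximation.
        E[W] = n(n+1)/4 = 12*13/4 = 39.
        Tie groups: |d|=1 (t=3), |d|=3 (t=3), |d|=4 (t=2); sum(t^3 - t) = 54.
        Var[W] = n(n+1)(2n+1)/24 - sum(t^3-t)/48 = 3900/24 - 54/48 = 161.375.
        z = (W - E[W]) / sqrt(Var[W]) = (26 - 39) / 12.7033 = -1.0234.
        Two-sided p = 2*Phi(z) = 0.306141.
Step 6: alpha = 0.05. fail to reject H0.

W+ = 52, W- = 26, W = min = 26, p = 0.306141, fail to reject H0.


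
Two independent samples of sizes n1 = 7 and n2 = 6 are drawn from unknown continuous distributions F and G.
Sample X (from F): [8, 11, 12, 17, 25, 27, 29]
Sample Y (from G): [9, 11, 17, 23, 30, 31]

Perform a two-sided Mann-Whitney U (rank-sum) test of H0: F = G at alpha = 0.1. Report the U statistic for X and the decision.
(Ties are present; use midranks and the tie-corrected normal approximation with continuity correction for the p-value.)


Step 1: Combine and sort all 13 observations; assign midranks.
sorted (value, group): (8,X), (9,Y), (11,X), (11,Y), (12,X), (17,X), (17,Y), (23,Y), (25,X), (27,X), (29,X), (30,Y), (31,Y)
ranks: 8->1, 9->2, 11->3.5, 11->3.5, 12->5, 17->6.5, 17->6.5, 23->8, 25->9, 27->10, 29->11, 30->12, 31->13
Step 2: Rank sum for X: R1 = 1 + 3.5 + 5 + 6.5 + 9 + 10 + 11 = 46.
Step 3: U_X = R1 - n1(n1+1)/2 = 46 - 7*8/2 = 46 - 28 = 18.
       U_Y = n1*n2 - U_X = 42 - 18 = 24.
Step 4: Ties are present, so use the tie-corrected normal approximation (with continuity correction) for the p-value.
Step 5: p-value = 0.720247; compare to alpha = 0.1. fail to reject H0.

U_X = 18, p = 0.720247, fail to reject H0 at alpha = 0.1.


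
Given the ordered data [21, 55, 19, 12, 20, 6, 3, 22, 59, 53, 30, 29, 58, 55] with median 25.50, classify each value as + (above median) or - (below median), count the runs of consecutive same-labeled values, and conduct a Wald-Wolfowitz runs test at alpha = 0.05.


Step 1: Compute median = 25.50; label A = above, B = below.
Labels in order: BABBBBBBAAAAAA  (n_A = 7, n_B = 7)
Step 2: Count runs R = 4.
Step 3: Under H0 (random ordering), E[R] = 2*n_A*n_B/(n_A+n_B) + 1 = 2*7*7/14 + 1 = 8.0000.
        Var[R] = 2*n_A*n_B*(2*n_A*n_B - n_A - n_B) / ((n_A+n_B)^2 * (n_A+n_B-1)) = 8232/2548 = 3.2308.
        SD[R] = 1.7974.
Step 4: Continuity-corrected z = (R + 0.5 - E[R]) / SD[R] = (4 + 0.5 - 8.0000) / 1.7974 = -1.9472.
Step 5: Two-sided p-value via normal approximation = 2*(1 - Phi(|z|)) = 0.051508.
Step 6: alpha = 0.05. fail to reject H0.

R = 4, z = -1.9472, p = 0.051508, fail to reject H0.


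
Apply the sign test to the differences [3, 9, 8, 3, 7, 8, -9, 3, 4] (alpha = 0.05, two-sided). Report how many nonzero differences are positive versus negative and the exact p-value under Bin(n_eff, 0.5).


Step 1: Discard zero differences. Original n = 9; n_eff = number of nonzero differences = 9.
Nonzero differences (with sign): +3, +9, +8, +3, +7, +8, -9, +3, +4
Step 2: Count signs: positive = 8, negative = 1.
Step 3: Under H0: P(positive) = 0.5, so the number of positives S ~ Bin(9, 0.5).
Step 4: Two-sided exact p-value = sum of Bin(9,0.5) probabilities at or below the observed probability = 0.039062.
Step 5: alpha = 0.05. reject H0.

n_eff = 9, pos = 8, neg = 1, p = 0.039062, reject H0.


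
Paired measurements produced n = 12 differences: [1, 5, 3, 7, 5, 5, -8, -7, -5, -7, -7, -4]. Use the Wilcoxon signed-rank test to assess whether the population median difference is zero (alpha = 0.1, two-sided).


Step 1: Drop any zero differences (none here) and take |d_i|.
|d| = [1, 5, 3, 7, 5, 5, 8, 7, 5, 7, 7, 4]
Step 2: Midrank |d_i| (ties get averaged ranks).
ranks: |1|->1, |5|->5.5, |3|->2, |7|->9.5, |5|->5.5, |5|->5.5, |8|->12, |7|->9.5, |5|->5.5, |7|->9.5, |7|->9.5, |4|->3
Step 3: Attach original signs; sum ranks with positive sign and with negative sign.
W+ = 1 + 5.5 + 2 + 9.5 + 5.5 + 5.5 = 29
W- = 12 + 9.5 + 5.5 + 9.5 + 9.5 + 3 = 49
(Check: W+ + W- = 78 should equal n(n+1)/2 = 78.)
Step 4: Test statistic W = min(W+, W-) = 29.
Step 5: Ties in |d|, so use the tie-corrected normal approximation.
        E[W] = n(n+1)/4 = 12*13/4 = 39.
        Tie groups: |d|=5 (t=4), |d|=7 (t=4); sum(t^3 - t) = 120.
        Var[W] = n(n+1)(2n+1)/24 - sum(t^3-t)/48 = 3900/24 - 120/48 = 160.
        z = (W - E[W]) / sqrt(Var[W]) = (29 - 39) / 12.6491 = -0.7906.
        Two-sided p = 2*Phi(z) = 0.429195.
Step 6: alpha = 0.1. fail to reject H0.

W+ = 29, W- = 49, W = min = 29, p = 0.429195, fail to reject H0.


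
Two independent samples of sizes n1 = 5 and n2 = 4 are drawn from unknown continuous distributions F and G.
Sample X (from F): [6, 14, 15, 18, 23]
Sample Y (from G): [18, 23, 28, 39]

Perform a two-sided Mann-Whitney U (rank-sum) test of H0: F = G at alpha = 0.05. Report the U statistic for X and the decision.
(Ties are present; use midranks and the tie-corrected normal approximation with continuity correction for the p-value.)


Step 1: Combine and sort all 9 observations; assign midranks.
sorted (value, group): (6,X), (14,X), (15,X), (18,X), (18,Y), (23,X), (23,Y), (28,Y), (39,Y)
ranks: 6->1, 14->2, 15->3, 18->4.5, 18->4.5, 23->6.5, 23->6.5, 28->8, 39->9
Step 2: Rank sum for X: R1 = 1 + 2 + 3 + 4.5 + 6.5 = 17.
Step 3: U_X = R1 - n1(n1+1)/2 = 17 - 5*6/2 = 17 - 15 = 2.
       U_Y = n1*n2 - U_X = 20 - 2 = 18.
Step 4: Ties are present, so use the tie-corrected normal approximation (with continuity correction) for the p-value.
Step 5: p-value = 0.063937; compare to alpha = 0.05. fail to reject H0.

U_X = 2, p = 0.063937, fail to reject H0 at alpha = 0.05.


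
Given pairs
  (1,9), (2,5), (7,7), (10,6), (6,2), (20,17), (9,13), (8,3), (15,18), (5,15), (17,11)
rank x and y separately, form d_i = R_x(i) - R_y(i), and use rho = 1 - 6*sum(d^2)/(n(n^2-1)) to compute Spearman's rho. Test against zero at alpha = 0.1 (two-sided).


Step 1: Rank x and y separately (midranks; no ties here).
rank(x): 1->1, 2->2, 7->5, 10->8, 6->4, 20->11, 9->7, 8->6, 15->9, 5->3, 17->10
rank(y): 9->6, 5->3, 7->5, 6->4, 2->1, 17->10, 13->8, 3->2, 18->11, 15->9, 11->7
Step 2: d_i = R_x(i) - R_y(i); compute d_i^2.
  (1-6)^2=25, (2-3)^2=1, (5-5)^2=0, (8-4)^2=16, (4-1)^2=9, (11-10)^2=1, (7-8)^2=1, (6-2)^2=16, (9-11)^2=4, (3-9)^2=36, (10-7)^2=9
sum(d^2) = 118.
Step 3: rho = 1 - 6*118 / (11*(11^2 - 1)) = 1 - 708/1320 = 0.463636.
Step 4: Under H0, t = rho * sqrt((n-2)/(1-rho^2)) = 1.5698 ~ t(9).
Step 5: Two-sided p-value from the t-distribution with 9 df = 0.150901.
Step 6: alpha = 0.1. fail to reject H0.

rho = 0.4636, p = 0.150901, fail to reject H0 at alpha = 0.1.


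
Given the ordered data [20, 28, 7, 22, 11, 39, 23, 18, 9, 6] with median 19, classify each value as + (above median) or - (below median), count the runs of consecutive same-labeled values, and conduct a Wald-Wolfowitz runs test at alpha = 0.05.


Step 1: Compute median = 19; label A = above, B = below.
Labels in order: AABABAABBB  (n_A = 5, n_B = 5)
Step 2: Count runs R = 6.
Step 3: Under H0 (random ordering), E[R] = 2*n_A*n_B/(n_A+n_B) + 1 = 2*5*5/10 + 1 = 6.0000.
        Var[R] = 2*n_A*n_B*(2*n_A*n_B - n_A - n_B) / ((n_A+n_B)^2 * (n_A+n_B-1)) = 2000/900 = 2.2222.
        SD[R] = 1.4907.
Step 4: R = E[R], so z = 0 with no continuity correction.
Step 5: Two-sided p-value via normal approximation = 2*(1 - Phi(|z|)) = 1.000000.
Step 6: alpha = 0.05. fail to reject H0.

R = 6, z = 0.0000, p = 1.000000, fail to reject H0.


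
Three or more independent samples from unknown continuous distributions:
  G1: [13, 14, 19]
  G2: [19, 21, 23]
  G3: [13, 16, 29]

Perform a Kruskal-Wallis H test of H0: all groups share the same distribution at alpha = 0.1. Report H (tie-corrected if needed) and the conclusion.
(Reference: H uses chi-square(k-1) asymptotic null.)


Step 1: Combine all N = 9 observations and assign midranks.
sorted (value, group, rank): (13,G1,1.5), (13,G3,1.5), (14,G1,3), (16,G3,4), (19,G1,5.5), (19,G2,5.5), (21,G2,7), (23,G2,8), (29,G3,9)
Step 2: Sum ranks within each group.
R_1 = 10 (n_1 = 3)
R_2 = 20.5 (n_2 = 3)
R_3 = 14.5 (n_3 = 3)
Step 3: H = 12/(N(N+1)) * sum(R_i^2/n_i) - 3(N+1)
     = 12/(9*10) * (10^2/3 + 20.5^2/3 + 14.5^2/3) - 3*10
     = 0.133333 * 243.5 - 30
     = 2.466667.
Step 4: Ties present; correction factor C = 1 - 12/(9^3 - 9) = 0.983333. Corrected H = 2.466667 / 0.983333 = 2.508475.
Step 5: Under H0, H ~ chi^2(2); p-value = 0.285293.
Step 6: alpha = 0.1. fail to reject H0.

H = 2.5085, df = 2, p = 0.285293, fail to reject H0.


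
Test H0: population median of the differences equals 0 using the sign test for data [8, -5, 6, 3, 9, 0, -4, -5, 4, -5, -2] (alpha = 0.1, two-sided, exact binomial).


Step 1: Discard zero differences. Original n = 11; n_eff = number of nonzero differences = 10.
Nonzero differences (with sign): +8, -5, +6, +3, +9, -4, -5, +4, -5, -2
Step 2: Count signs: positive = 5, negative = 5.
Step 3: Under H0: P(positive) = 0.5, so the number of positives S ~ Bin(10, 0.5).
Step 4: Two-sided exact p-value = sum of Bin(10,0.5) probabilities at or below the observed probability = 1.000000.
Step 5: alpha = 0.1. fail to reject H0.

n_eff = 10, pos = 5, neg = 5, p = 1.000000, fail to reject H0.


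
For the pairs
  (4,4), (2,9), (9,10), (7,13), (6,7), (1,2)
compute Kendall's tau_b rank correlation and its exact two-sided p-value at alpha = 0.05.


Step 1: Enumerate the 15 unordered pairs (i,j) with i<j and classify each by sign(x_j-x_i) * sign(y_j-y_i).
  (1,2):dx=-2,dy=+5->D; (1,3):dx=+5,dy=+6->C; (1,4):dx=+3,dy=+9->C; (1,5):dx=+2,dy=+3->C
  (1,6):dx=-3,dy=-2->C; (2,3):dx=+7,dy=+1->C; (2,4):dx=+5,dy=+4->C; (2,5):dx=+4,dy=-2->D
  (2,6):dx=-1,dy=-7->C; (3,4):dx=-2,dy=+3->D; (3,5):dx=-3,dy=-3->C; (3,6):dx=-8,dy=-8->C
  (4,5):dx=-1,dy=-6->C; (4,6):dx=-6,dy=-11->C; (5,6):dx=-5,dy=-5->C
Step 2: C = 12, D = 3, total pairs = 15.
Step 3: tau = (C - D)/(n(n-1)/2) = (12 - 3)/15 = 0.600000.
Step 4: Exact two-sided p-value (enumerate n! = 720 permutations of y under H0): p = 0.136111.
Step 5: alpha = 0.05. fail to reject H0.

tau_b = 0.6000 (C=12, D=3), p = 0.136111, fail to reject H0.


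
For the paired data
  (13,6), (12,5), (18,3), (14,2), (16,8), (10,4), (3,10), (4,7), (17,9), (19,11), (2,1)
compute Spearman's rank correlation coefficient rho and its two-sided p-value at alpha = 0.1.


Step 1: Rank x and y separately (midranks; no ties here).
rank(x): 13->6, 12->5, 18->10, 14->7, 16->8, 10->4, 3->2, 4->3, 17->9, 19->11, 2->1
rank(y): 6->6, 5->5, 3->3, 2->2, 8->8, 4->4, 10->10, 7->7, 9->9, 11->11, 1->1
Step 2: d_i = R_x(i) - R_y(i); compute d_i^2.
  (6-6)^2=0, (5-5)^2=0, (10-3)^2=49, (7-2)^2=25, (8-8)^2=0, (4-4)^2=0, (2-10)^2=64, (3-7)^2=16, (9-9)^2=0, (11-11)^2=0, (1-1)^2=0
sum(d^2) = 154.
Step 3: rho = 1 - 6*154 / (11*(11^2 - 1)) = 1 - 924/1320 = 0.300000.
Step 4: Under H0, t = rho * sqrt((n-2)/(1-rho^2)) = 0.9435 ~ t(9).
Step 5: Two-sided p-value from the t-distribution with 9 df = 0.370083.
Step 6: alpha = 0.1. fail to reject H0.

rho = 0.3000, p = 0.370083, fail to reject H0 at alpha = 0.1.


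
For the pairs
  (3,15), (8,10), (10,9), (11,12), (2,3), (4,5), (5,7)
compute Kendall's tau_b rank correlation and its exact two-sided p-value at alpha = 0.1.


Step 1: Enumerate the 21 unordered pairs (i,j) with i<j and classify each by sign(x_j-x_i) * sign(y_j-y_i).
  (1,2):dx=+5,dy=-5->D; (1,3):dx=+7,dy=-6->D; (1,4):dx=+8,dy=-3->D; (1,5):dx=-1,dy=-12->C
  (1,6):dx=+1,dy=-10->D; (1,7):dx=+2,dy=-8->D; (2,3):dx=+2,dy=-1->D; (2,4):dx=+3,dy=+2->C
  (2,5):dx=-6,dy=-7->C; (2,6):dx=-4,dy=-5->C; (2,7):dx=-3,dy=-3->C; (3,4):dx=+1,dy=+3->C
  (3,5):dx=-8,dy=-6->C; (3,6):dx=-6,dy=-4->C; (3,7):dx=-5,dy=-2->C; (4,5):dx=-9,dy=-9->C
  (4,6):dx=-7,dy=-7->C; (4,7):dx=-6,dy=-5->C; (5,6):dx=+2,dy=+2->C; (5,7):dx=+3,dy=+4->C
  (6,7):dx=+1,dy=+2->C
Step 2: C = 15, D = 6, total pairs = 21.
Step 3: tau = (C - D)/(n(n-1)/2) = (15 - 6)/21 = 0.428571.
Step 4: Exact two-sided p-value (enumerate n! = 5040 permutations of y under H0): p = 0.238889.
Step 5: alpha = 0.1. fail to reject H0.

tau_b = 0.4286 (C=15, D=6), p = 0.238889, fail to reject H0.


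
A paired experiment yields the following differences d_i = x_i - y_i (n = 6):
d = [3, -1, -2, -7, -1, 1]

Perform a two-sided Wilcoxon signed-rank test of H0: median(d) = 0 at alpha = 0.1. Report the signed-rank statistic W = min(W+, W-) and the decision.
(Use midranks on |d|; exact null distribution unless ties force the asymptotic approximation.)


Step 1: Drop any zero differences (none here) and take |d_i|.
|d| = [3, 1, 2, 7, 1, 1]
Step 2: Midrank |d_i| (ties get averaged ranks).
ranks: |3|->5, |1|->2, |2|->4, |7|->6, |1|->2, |1|->2
Step 3: Attach original signs; sum ranks with positive sign and with negative sign.
W+ = 5 + 2 = 7
W- = 2 + 4 + 6 + 2 = 14
(Check: W+ + W- = 21 should equal n(n+1)/2 = 21.)
Step 4: Test statistic W = min(W+, W-) = 7.
Step 5: Ties in |d|, so use the tie-corrected normal approximation.
        E[W] = n(n+1)/4 = 6*7/4 = 10.5.
        Tie groups: |d|=1 (t=3); sum(t^3 - t) = 24.
        Var[W] = n(n+1)(2n+1)/24 - sum(t^3-t)/48 = 546/24 - 24/48 = 22.25.
        z = (W - E[W]) / sqrt(Var[W]) = (7 - 10.5) / 4.7170 = -0.7420.
        Two-sided p = 2*Phi(z) = 0.458088.
Step 6: alpha = 0.1. fail to reject H0.

W+ = 7, W- = 14, W = min = 7, p = 0.458088, fail to reject H0.


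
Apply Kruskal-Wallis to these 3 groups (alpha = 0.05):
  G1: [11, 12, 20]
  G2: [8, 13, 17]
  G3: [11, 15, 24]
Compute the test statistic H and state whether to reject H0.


Step 1: Combine all N = 9 observations and assign midranks.
sorted (value, group, rank): (8,G2,1), (11,G1,2.5), (11,G3,2.5), (12,G1,4), (13,G2,5), (15,G3,6), (17,G2,7), (20,G1,8), (24,G3,9)
Step 2: Sum ranks within each group.
R_1 = 14.5 (n_1 = 3)
R_2 = 13 (n_2 = 3)
R_3 = 17.5 (n_3 = 3)
Step 3: H = 12/(N(N+1)) * sum(R_i^2/n_i) - 3(N+1)
     = 12/(9*10) * (14.5^2/3 + 13^2/3 + 17.5^2/3) - 3*10
     = 0.133333 * 228.5 - 30
     = 0.466667.
Step 4: Ties present; correction factor C = 1 - 6/(9^3 - 9) = 0.991667. Corrected H = 0.466667 / 0.991667 = 0.470588.
Step 5: Under H0, H ~ chi^2(2); p-value = 0.790338.
Step 6: alpha = 0.05. fail to reject H0.

H = 0.4706, df = 2, p = 0.790338, fail to reject H0.


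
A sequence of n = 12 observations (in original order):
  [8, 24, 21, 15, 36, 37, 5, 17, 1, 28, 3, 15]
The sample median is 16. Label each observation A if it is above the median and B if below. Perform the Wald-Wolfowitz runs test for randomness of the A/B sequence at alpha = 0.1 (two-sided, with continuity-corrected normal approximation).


Step 1: Compute median = 16; label A = above, B = below.
Labels in order: BAABAABABABB  (n_A = 6, n_B = 6)
Step 2: Count runs R = 9.
Step 3: Under H0 (random ordering), E[R] = 2*n_A*n_B/(n_A+n_B) + 1 = 2*6*6/12 + 1 = 7.0000.
        Var[R] = 2*n_A*n_B*(2*n_A*n_B - n_A - n_B) / ((n_A+n_B)^2 * (n_A+n_B-1)) = 4320/1584 = 2.7273.
        SD[R] = 1.6514.
Step 4: Continuity-corrected z = (R - 0.5 - E[R]) / SD[R] = (9 - 0.5 - 7.0000) / 1.6514 = 0.9083.
Step 5: Two-sided p-value via normal approximation = 2*(1 - Phi(|z|)) = 0.363722.
Step 6: alpha = 0.1. fail to reject H0.

R = 9, z = 0.9083, p = 0.363722, fail to reject H0.


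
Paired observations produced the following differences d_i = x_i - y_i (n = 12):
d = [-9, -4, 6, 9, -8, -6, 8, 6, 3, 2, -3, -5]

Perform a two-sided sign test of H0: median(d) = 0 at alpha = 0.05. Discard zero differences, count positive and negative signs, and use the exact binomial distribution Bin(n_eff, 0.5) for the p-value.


Step 1: Discard zero differences. Original n = 12; n_eff = number of nonzero differences = 12.
Nonzero differences (with sign): -9, -4, +6, +9, -8, -6, +8, +6, +3, +2, -3, -5
Step 2: Count signs: positive = 6, negative = 6.
Step 3: Under H0: P(positive) = 0.5, so the number of positives S ~ Bin(12, 0.5).
Step 4: Two-sided exact p-value = sum of Bin(12,0.5) probabilities at or below the observed probability = 1.000000.
Step 5: alpha = 0.05. fail to reject H0.

n_eff = 12, pos = 6, neg = 6, p = 1.000000, fail to reject H0.


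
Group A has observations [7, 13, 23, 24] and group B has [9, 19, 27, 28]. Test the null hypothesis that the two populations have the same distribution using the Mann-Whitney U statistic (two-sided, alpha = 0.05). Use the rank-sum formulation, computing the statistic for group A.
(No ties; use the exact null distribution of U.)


Step 1: Combine and sort all 8 observations; assign midranks.
sorted (value, group): (7,X), (9,Y), (13,X), (19,Y), (23,X), (24,X), (27,Y), (28,Y)
ranks: 7->1, 9->2, 13->3, 19->4, 23->5, 24->6, 27->7, 28->8
Step 2: Rank sum for X: R1 = 1 + 3 + 5 + 6 = 15.
Step 3: U_X = R1 - n1(n1+1)/2 = 15 - 4*5/2 = 15 - 10 = 5.
       U_Y = n1*n2 - U_X = 16 - 5 = 11.
Step 4: No ties, so the exact null distribution of U (based on enumerating the C(8,4) = 70 equally likely rank assignments) gives the two-sided p-value.
Step 5: p-value = 0.485714; compare to alpha = 0.05. fail to reject H0.

U_X = 5, p = 0.485714, fail to reject H0 at alpha = 0.05.


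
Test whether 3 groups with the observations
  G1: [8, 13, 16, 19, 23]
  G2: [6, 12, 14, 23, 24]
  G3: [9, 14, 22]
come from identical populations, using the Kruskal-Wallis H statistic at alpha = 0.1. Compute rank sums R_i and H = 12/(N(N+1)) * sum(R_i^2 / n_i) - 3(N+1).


Step 1: Combine all N = 13 observations and assign midranks.
sorted (value, group, rank): (6,G2,1), (8,G1,2), (9,G3,3), (12,G2,4), (13,G1,5), (14,G2,6.5), (14,G3,6.5), (16,G1,8), (19,G1,9), (22,G3,10), (23,G1,11.5), (23,G2,11.5), (24,G2,13)
Step 2: Sum ranks within each group.
R_1 = 35.5 (n_1 = 5)
R_2 = 36 (n_2 = 5)
R_3 = 19.5 (n_3 = 3)
Step 3: H = 12/(N(N+1)) * sum(R_i^2/n_i) - 3(N+1)
     = 12/(13*14) * (35.5^2/5 + 36^2/5 + 19.5^2/3) - 3*14
     = 0.065934 * 638 - 42
     = 0.065934.
Step 4: Ties present; correction factor C = 1 - 12/(13^3 - 13) = 0.994505. Corrected H = 0.065934 / 0.994505 = 0.066298.
Step 5: Under H0, H ~ chi^2(2); p-value = 0.967394.
Step 6: alpha = 0.1. fail to reject H0.

H = 0.0663, df = 2, p = 0.967394, fail to reject H0.


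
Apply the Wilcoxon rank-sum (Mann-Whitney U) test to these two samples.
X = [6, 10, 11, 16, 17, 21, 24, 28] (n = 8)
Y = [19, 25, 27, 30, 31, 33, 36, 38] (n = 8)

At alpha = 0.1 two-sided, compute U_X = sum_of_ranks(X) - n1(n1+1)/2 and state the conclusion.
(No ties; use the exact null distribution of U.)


Step 1: Combine and sort all 16 observations; assign midranks.
sorted (value, group): (6,X), (10,X), (11,X), (16,X), (17,X), (19,Y), (21,X), (24,X), (25,Y), (27,Y), (28,X), (30,Y), (31,Y), (33,Y), (36,Y), (38,Y)
ranks: 6->1, 10->2, 11->3, 16->4, 17->5, 19->6, 21->7, 24->8, 25->9, 27->10, 28->11, 30->12, 31->13, 33->14, 36->15, 38->16
Step 2: Rank sum for X: R1 = 1 + 2 + 3 + 4 + 5 + 7 + 8 + 11 = 41.
Step 3: U_X = R1 - n1(n1+1)/2 = 41 - 8*9/2 = 41 - 36 = 5.
       U_Y = n1*n2 - U_X = 64 - 5 = 59.
Step 4: No ties, so the exact null distribution of U (based on enumerating the C(16,8) = 12870 equally likely rank assignments) gives the two-sided p-value.
Step 5: p-value = 0.002953; compare to alpha = 0.1. reject H0.

U_X = 5, p = 0.002953, reject H0 at alpha = 0.1.


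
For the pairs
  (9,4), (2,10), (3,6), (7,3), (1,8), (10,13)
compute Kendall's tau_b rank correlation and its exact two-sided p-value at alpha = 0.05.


Step 1: Enumerate the 15 unordered pairs (i,j) with i<j and classify each by sign(x_j-x_i) * sign(y_j-y_i).
  (1,2):dx=-7,dy=+6->D; (1,3):dx=-6,dy=+2->D; (1,4):dx=-2,dy=-1->C; (1,5):dx=-8,dy=+4->D
  (1,6):dx=+1,dy=+9->C; (2,3):dx=+1,dy=-4->D; (2,4):dx=+5,dy=-7->D; (2,5):dx=-1,dy=-2->C
  (2,6):dx=+8,dy=+3->C; (3,4):dx=+4,dy=-3->D; (3,5):dx=-2,dy=+2->D; (3,6):dx=+7,dy=+7->C
  (4,5):dx=-6,dy=+5->D; (4,6):dx=+3,dy=+10->C; (5,6):dx=+9,dy=+5->C
Step 2: C = 7, D = 8, total pairs = 15.
Step 3: tau = (C - D)/(n(n-1)/2) = (7 - 8)/15 = -0.066667.
Step 4: Exact two-sided p-value (enumerate n! = 720 permutations of y under H0): p = 1.000000.
Step 5: alpha = 0.05. fail to reject H0.

tau_b = -0.0667 (C=7, D=8), p = 1.000000, fail to reject H0.


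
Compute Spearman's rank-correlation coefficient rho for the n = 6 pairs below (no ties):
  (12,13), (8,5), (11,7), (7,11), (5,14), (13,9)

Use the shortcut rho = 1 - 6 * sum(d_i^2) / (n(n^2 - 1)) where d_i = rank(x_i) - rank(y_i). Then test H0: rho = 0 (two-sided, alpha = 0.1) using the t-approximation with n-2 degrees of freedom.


Step 1: Rank x and y separately (midranks; no ties here).
rank(x): 12->5, 8->3, 11->4, 7->2, 5->1, 13->6
rank(y): 13->5, 5->1, 7->2, 11->4, 14->6, 9->3
Step 2: d_i = R_x(i) - R_y(i); compute d_i^2.
  (5-5)^2=0, (3-1)^2=4, (4-2)^2=4, (2-4)^2=4, (1-6)^2=25, (6-3)^2=9
sum(d^2) = 46.
Step 3: rho = 1 - 6*46 / (6*(6^2 - 1)) = 1 - 276/210 = -0.314286.
Step 4: Under H0, t = rho * sqrt((n-2)/(1-rho^2)) = -0.6621 ~ t(4).
Step 5: Two-sided p-value from the t-distribution with 4 df = 0.544093.
Step 6: alpha = 0.1. fail to reject H0.

rho = -0.3143, p = 0.544093, fail to reject H0 at alpha = 0.1.


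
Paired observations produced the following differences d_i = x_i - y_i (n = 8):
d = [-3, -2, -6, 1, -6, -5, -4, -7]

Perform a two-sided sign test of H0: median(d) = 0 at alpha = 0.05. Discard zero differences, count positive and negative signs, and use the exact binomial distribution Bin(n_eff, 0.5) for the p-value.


Step 1: Discard zero differences. Original n = 8; n_eff = number of nonzero differences = 8.
Nonzero differences (with sign): -3, -2, -6, +1, -6, -5, -4, -7
Step 2: Count signs: positive = 1, negative = 7.
Step 3: Under H0: P(positive) = 0.5, so the number of positives S ~ Bin(8, 0.5).
Step 4: Two-sided exact p-value = sum of Bin(8,0.5) probabilities at or below the observed probability = 0.070312.
Step 5: alpha = 0.05. fail to reject H0.

n_eff = 8, pos = 1, neg = 7, p = 0.070312, fail to reject H0.


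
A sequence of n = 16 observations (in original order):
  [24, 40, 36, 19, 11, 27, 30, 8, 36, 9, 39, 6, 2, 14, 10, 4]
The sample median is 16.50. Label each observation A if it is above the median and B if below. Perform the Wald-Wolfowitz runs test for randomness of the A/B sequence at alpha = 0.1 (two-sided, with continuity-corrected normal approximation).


Step 1: Compute median = 16.50; label A = above, B = below.
Labels in order: AAAABAABABABBBBB  (n_A = 8, n_B = 8)
Step 2: Count runs R = 8.
Step 3: Under H0 (random ordering), E[R] = 2*n_A*n_B/(n_A+n_B) + 1 = 2*8*8/16 + 1 = 9.0000.
        Var[R] = 2*n_A*n_B*(2*n_A*n_B - n_A - n_B) / ((n_A+n_B)^2 * (n_A+n_B-1)) = 14336/3840 = 3.7333.
        SD[R] = 1.9322.
Step 4: Continuity-corrected z = (R + 0.5 - E[R]) / SD[R] = (8 + 0.5 - 9.0000) / 1.9322 = -0.2588.
Step 5: Two-sided p-value via normal approximation = 2*(1 - Phi(|z|)) = 0.795809.
Step 6: alpha = 0.1. fail to reject H0.

R = 8, z = -0.2588, p = 0.795809, fail to reject H0.


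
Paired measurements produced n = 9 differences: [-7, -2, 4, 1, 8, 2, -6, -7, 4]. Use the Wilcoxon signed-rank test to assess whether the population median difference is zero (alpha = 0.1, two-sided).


Step 1: Drop any zero differences (none here) and take |d_i|.
|d| = [7, 2, 4, 1, 8, 2, 6, 7, 4]
Step 2: Midrank |d_i| (ties get averaged ranks).
ranks: |7|->7.5, |2|->2.5, |4|->4.5, |1|->1, |8|->9, |2|->2.5, |6|->6, |7|->7.5, |4|->4.5
Step 3: Attach original signs; sum ranks with positive sign and with negative sign.
W+ = 4.5 + 1 + 9 + 2.5 + 4.5 = 21.5
W- = 7.5 + 2.5 + 6 + 7.5 = 23.5
(Check: W+ + W- = 45 should equal n(n+1)/2 = 45.)
Step 4: Test statistic W = min(W+, W-) = 21.5.
Step 5: Ties in |d|, so use the tie-corrected normal approximation.
        E[W] = n(n+1)/4 = 9*10/4 = 22.5.
        Tie groups: |d|=2 (t=2), |d|=4 (t=2), |d|=7 (t=2); sum(t^3 - t) = 18.
        Var[W] = n(n+1)(2n+1)/24 - sum(t^3-t)/48 = 1710/24 - 18/48 = 70.875.
        z = (W - E[W]) / sqrt(Var[W]) = (21.5 - 22.5) / 8.4187 = -0.1188.
        Two-sided p = 2*Phi(z) = 0.905447.
Step 6: alpha = 0.1. fail to reject H0.

W+ = 21.5, W- = 23.5, W = min = 21.5, p = 0.905447, fail to reject H0.


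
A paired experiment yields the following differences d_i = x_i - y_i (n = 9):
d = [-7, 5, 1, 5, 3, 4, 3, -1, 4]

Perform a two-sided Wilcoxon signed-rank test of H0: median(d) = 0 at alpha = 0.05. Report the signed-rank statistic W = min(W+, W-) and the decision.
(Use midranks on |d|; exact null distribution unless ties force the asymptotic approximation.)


Step 1: Drop any zero differences (none here) and take |d_i|.
|d| = [7, 5, 1, 5, 3, 4, 3, 1, 4]
Step 2: Midrank |d_i| (ties get averaged ranks).
ranks: |7|->9, |5|->7.5, |1|->1.5, |5|->7.5, |3|->3.5, |4|->5.5, |3|->3.5, |1|->1.5, |4|->5.5
Step 3: Attach original signs; sum ranks with positive sign and with negative sign.
W+ = 7.5 + 1.5 + 7.5 + 3.5 + 5.5 + 3.5 + 5.5 = 34.5
W- = 9 + 1.5 = 10.5
(Check: W+ + W- = 45 should equal n(n+1)/2 = 45.)
Step 4: Test statistic W = min(W+, W-) = 10.5.
Step 5: Ties in |d|, so use the tie-corrected normal approximation.
        E[W] = n(n+1)/4 = 9*10/4 = 22.5.
        Tie groups: |d|=1 (t=2), |d|=3 (t=2), |d|=4 (t=2), |d|=5 (t=2); sum(t^3 - t) = 24.
        Var[W] = n(n+1)(2n+1)/24 - sum(t^3-t)/48 = 1710/24 - 24/48 = 70.75.
        z = (W - E[W]) / sqrt(Var[W]) = (10.5 - 22.5) / 8.4113 = -1.4267.
        Two-sided p = 2*Phi(z) = 0.153680.
Step 6: alpha = 0.05. fail to reject H0.

W+ = 34.5, W- = 10.5, W = min = 10.5, p = 0.153680, fail to reject H0.


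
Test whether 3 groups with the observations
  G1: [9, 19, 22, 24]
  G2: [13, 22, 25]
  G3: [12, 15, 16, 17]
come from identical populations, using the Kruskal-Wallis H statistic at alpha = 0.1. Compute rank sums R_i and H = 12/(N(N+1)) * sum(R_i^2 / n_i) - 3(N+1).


Step 1: Combine all N = 11 observations and assign midranks.
sorted (value, group, rank): (9,G1,1), (12,G3,2), (13,G2,3), (15,G3,4), (16,G3,5), (17,G3,6), (19,G1,7), (22,G1,8.5), (22,G2,8.5), (24,G1,10), (25,G2,11)
Step 2: Sum ranks within each group.
R_1 = 26.5 (n_1 = 4)
R_2 = 22.5 (n_2 = 3)
R_3 = 17 (n_3 = 4)
Step 3: H = 12/(N(N+1)) * sum(R_i^2/n_i) - 3(N+1)
     = 12/(11*12) * (26.5^2/4 + 22.5^2/3 + 17^2/4) - 3*12
     = 0.090909 * 416.562 - 36
     = 1.869318.
Step 4: Ties present; correction factor C = 1 - 6/(11^3 - 11) = 0.995455. Corrected H = 1.869318 / 0.995455 = 1.877854.
Step 5: Under H0, H ~ chi^2(2); p-value = 0.391047.
Step 6: alpha = 0.1. fail to reject H0.

H = 1.8779, df = 2, p = 0.391047, fail to reject H0.


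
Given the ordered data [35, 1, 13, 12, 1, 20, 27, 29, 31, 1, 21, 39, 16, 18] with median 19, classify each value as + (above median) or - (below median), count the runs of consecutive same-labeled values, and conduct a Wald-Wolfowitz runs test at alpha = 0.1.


Step 1: Compute median = 19; label A = above, B = below.
Labels in order: ABBBBAAAABAABB  (n_A = 7, n_B = 7)
Step 2: Count runs R = 6.
Step 3: Under H0 (random ordering), E[R] = 2*n_A*n_B/(n_A+n_B) + 1 = 2*7*7/14 + 1 = 8.0000.
        Var[R] = 2*n_A*n_B*(2*n_A*n_B - n_A - n_B) / ((n_A+n_B)^2 * (n_A+n_B-1)) = 8232/2548 = 3.2308.
        SD[R] = 1.7974.
Step 4: Continuity-corrected z = (R + 0.5 - E[R]) / SD[R] = (6 + 0.5 - 8.0000) / 1.7974 = -0.8345.
Step 5: Two-sided p-value via normal approximation = 2*(1 - Phi(|z|)) = 0.403986.
Step 6: alpha = 0.1. fail to reject H0.

R = 6, z = -0.8345, p = 0.403986, fail to reject H0.


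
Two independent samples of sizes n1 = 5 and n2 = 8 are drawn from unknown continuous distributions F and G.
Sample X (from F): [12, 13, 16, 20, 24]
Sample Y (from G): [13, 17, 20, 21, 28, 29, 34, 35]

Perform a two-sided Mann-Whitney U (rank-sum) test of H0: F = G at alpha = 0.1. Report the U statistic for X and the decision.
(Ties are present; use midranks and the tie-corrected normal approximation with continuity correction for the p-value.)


Step 1: Combine and sort all 13 observations; assign midranks.
sorted (value, group): (12,X), (13,X), (13,Y), (16,X), (17,Y), (20,X), (20,Y), (21,Y), (24,X), (28,Y), (29,Y), (34,Y), (35,Y)
ranks: 12->1, 13->2.5, 13->2.5, 16->4, 17->5, 20->6.5, 20->6.5, 21->8, 24->9, 28->10, 29->11, 34->12, 35->13
Step 2: Rank sum for X: R1 = 1 + 2.5 + 4 + 6.5 + 9 = 23.
Step 3: U_X = R1 - n1(n1+1)/2 = 23 - 5*6/2 = 23 - 15 = 8.
       U_Y = n1*n2 - U_X = 40 - 8 = 32.
Step 4: Ties are present, so use the tie-corrected normal approximation (with continuity correction) for the p-value.
Step 5: p-value = 0.091397; compare to alpha = 0.1. reject H0.

U_X = 8, p = 0.091397, reject H0 at alpha = 0.1.


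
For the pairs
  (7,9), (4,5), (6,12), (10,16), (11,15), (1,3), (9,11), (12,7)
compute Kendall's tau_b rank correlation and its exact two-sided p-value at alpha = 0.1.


Step 1: Enumerate the 28 unordered pairs (i,j) with i<j and classify each by sign(x_j-x_i) * sign(y_j-y_i).
  (1,2):dx=-3,dy=-4->C; (1,3):dx=-1,dy=+3->D; (1,4):dx=+3,dy=+7->C; (1,5):dx=+4,dy=+6->C
  (1,6):dx=-6,dy=-6->C; (1,7):dx=+2,dy=+2->C; (1,8):dx=+5,dy=-2->D; (2,3):dx=+2,dy=+7->C
  (2,4):dx=+6,dy=+11->C; (2,5):dx=+7,dy=+10->C; (2,6):dx=-3,dy=-2->C; (2,7):dx=+5,dy=+6->C
  (2,8):dx=+8,dy=+2->C; (3,4):dx=+4,dy=+4->C; (3,5):dx=+5,dy=+3->C; (3,6):dx=-5,dy=-9->C
  (3,7):dx=+3,dy=-1->D; (3,8):dx=+6,dy=-5->D; (4,5):dx=+1,dy=-1->D; (4,6):dx=-9,dy=-13->C
  (4,7):dx=-1,dy=-5->C; (4,8):dx=+2,dy=-9->D; (5,6):dx=-10,dy=-12->C; (5,7):dx=-2,dy=-4->C
  (5,8):dx=+1,dy=-8->D; (6,7):dx=+8,dy=+8->C; (6,8):dx=+11,dy=+4->C; (7,8):dx=+3,dy=-4->D
Step 2: C = 20, D = 8, total pairs = 28.
Step 3: tau = (C - D)/(n(n-1)/2) = (20 - 8)/28 = 0.428571.
Step 4: Exact two-sided p-value (enumerate n! = 40320 permutations of y under H0): p = 0.178869.
Step 5: alpha = 0.1. fail to reject H0.

tau_b = 0.4286 (C=20, D=8), p = 0.178869, fail to reject H0.


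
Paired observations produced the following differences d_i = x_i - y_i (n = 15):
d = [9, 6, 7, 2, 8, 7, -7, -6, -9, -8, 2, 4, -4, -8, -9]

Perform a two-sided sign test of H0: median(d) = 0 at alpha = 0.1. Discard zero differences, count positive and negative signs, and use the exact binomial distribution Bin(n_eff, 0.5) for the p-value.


Step 1: Discard zero differences. Original n = 15; n_eff = number of nonzero differences = 15.
Nonzero differences (with sign): +9, +6, +7, +2, +8, +7, -7, -6, -9, -8, +2, +4, -4, -8, -9
Step 2: Count signs: positive = 8, negative = 7.
Step 3: Under H0: P(positive) = 0.5, so the number of positives S ~ Bin(15, 0.5).
Step 4: Two-sided exact p-value = sum of Bin(15,0.5) probabilities at or below the observed probability = 1.000000.
Step 5: alpha = 0.1. fail to reject H0.

n_eff = 15, pos = 8, neg = 7, p = 1.000000, fail to reject H0.


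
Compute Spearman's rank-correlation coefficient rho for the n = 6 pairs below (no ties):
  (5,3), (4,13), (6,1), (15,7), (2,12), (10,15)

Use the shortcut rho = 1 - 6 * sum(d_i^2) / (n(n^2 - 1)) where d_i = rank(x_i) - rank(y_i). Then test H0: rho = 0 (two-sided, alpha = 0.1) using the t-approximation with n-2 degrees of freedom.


Step 1: Rank x and y separately (midranks; no ties here).
rank(x): 5->3, 4->2, 6->4, 15->6, 2->1, 10->5
rank(y): 3->2, 13->5, 1->1, 7->3, 12->4, 15->6
Step 2: d_i = R_x(i) - R_y(i); compute d_i^2.
  (3-2)^2=1, (2-5)^2=9, (4-1)^2=9, (6-3)^2=9, (1-4)^2=9, (5-6)^2=1
sum(d^2) = 38.
Step 3: rho = 1 - 6*38 / (6*(6^2 - 1)) = 1 - 228/210 = -0.085714.
Step 4: Under H0, t = rho * sqrt((n-2)/(1-rho^2)) = -0.1721 ~ t(4).
Step 5: Two-sided p-value from the t-distribution with 4 df = 0.871743.
Step 6: alpha = 0.1. fail to reject H0.

rho = -0.0857, p = 0.871743, fail to reject H0 at alpha = 0.1.


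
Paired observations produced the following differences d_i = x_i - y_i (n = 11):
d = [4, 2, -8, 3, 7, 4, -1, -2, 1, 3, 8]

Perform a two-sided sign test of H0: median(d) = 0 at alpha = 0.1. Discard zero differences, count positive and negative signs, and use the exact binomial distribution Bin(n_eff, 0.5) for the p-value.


Step 1: Discard zero differences. Original n = 11; n_eff = number of nonzero differences = 11.
Nonzero differences (with sign): +4, +2, -8, +3, +7, +4, -1, -2, +1, +3, +8
Step 2: Count signs: positive = 8, negative = 3.
Step 3: Under H0: P(positive) = 0.5, so the number of positives S ~ Bin(11, 0.5).
Step 4: Two-sided exact p-value = sum of Bin(11,0.5) probabilities at or below the observed probability = 0.226562.
Step 5: alpha = 0.1. fail to reject H0.

n_eff = 11, pos = 8, neg = 3, p = 0.226562, fail to reject H0.


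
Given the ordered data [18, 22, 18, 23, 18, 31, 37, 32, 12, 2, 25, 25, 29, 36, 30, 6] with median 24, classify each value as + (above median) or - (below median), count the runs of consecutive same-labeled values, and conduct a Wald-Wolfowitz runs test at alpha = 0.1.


Step 1: Compute median = 24; label A = above, B = below.
Labels in order: BBBBBAAABBAAAAAB  (n_A = 8, n_B = 8)
Step 2: Count runs R = 5.
Step 3: Under H0 (random ordering), E[R] = 2*n_A*n_B/(n_A+n_B) + 1 = 2*8*8/16 + 1 = 9.0000.
        Var[R] = 2*n_A*n_B*(2*n_A*n_B - n_A - n_B) / ((n_A+n_B)^2 * (n_A+n_B-1)) = 14336/3840 = 3.7333.
        SD[R] = 1.9322.
Step 4: Continuity-corrected z = (R + 0.5 - E[R]) / SD[R] = (5 + 0.5 - 9.0000) / 1.9322 = -1.8114.
Step 5: Two-sided p-value via normal approximation = 2*(1 - Phi(|z|)) = 0.070076.
Step 6: alpha = 0.1. reject H0.

R = 5, z = -1.8114, p = 0.070076, reject H0.


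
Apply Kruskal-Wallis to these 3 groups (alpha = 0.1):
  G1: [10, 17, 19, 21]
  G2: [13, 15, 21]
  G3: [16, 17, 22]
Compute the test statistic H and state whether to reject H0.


Step 1: Combine all N = 10 observations and assign midranks.
sorted (value, group, rank): (10,G1,1), (13,G2,2), (15,G2,3), (16,G3,4), (17,G1,5.5), (17,G3,5.5), (19,G1,7), (21,G1,8.5), (21,G2,8.5), (22,G3,10)
Step 2: Sum ranks within each group.
R_1 = 22 (n_1 = 4)
R_2 = 13.5 (n_2 = 3)
R_3 = 19.5 (n_3 = 3)
Step 3: H = 12/(N(N+1)) * sum(R_i^2/n_i) - 3(N+1)
     = 12/(10*11) * (22^2/4 + 13.5^2/3 + 19.5^2/3) - 3*11
     = 0.109091 * 308.5 - 33
     = 0.654545.
Step 4: Ties present; correction factor C = 1 - 12/(10^3 - 10) = 0.987879. Corrected H = 0.654545 / 0.987879 = 0.662577.
Step 5: Under H0, H ~ chi^2(2); p-value = 0.717998.
Step 6: alpha = 0.1. fail to reject H0.

H = 0.6626, df = 2, p = 0.717998, fail to reject H0.


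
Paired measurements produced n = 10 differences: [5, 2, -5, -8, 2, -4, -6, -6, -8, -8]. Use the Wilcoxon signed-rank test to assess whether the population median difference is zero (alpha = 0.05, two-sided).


Step 1: Drop any zero differences (none here) and take |d_i|.
|d| = [5, 2, 5, 8, 2, 4, 6, 6, 8, 8]
Step 2: Midrank |d_i| (ties get averaged ranks).
ranks: |5|->4.5, |2|->1.5, |5|->4.5, |8|->9, |2|->1.5, |4|->3, |6|->6.5, |6|->6.5, |8|->9, |8|->9
Step 3: Attach original signs; sum ranks with positive sign and with negative sign.
W+ = 4.5 + 1.5 + 1.5 = 7.5
W- = 4.5 + 9 + 3 + 6.5 + 6.5 + 9 + 9 = 47.5
(Check: W+ + W- = 55 should equal n(n+1)/2 = 55.)
Step 4: Test statistic W = min(W+, W-) = 7.5.
Step 5: Ties in |d|, so use the tie-corrected normal approximation.
        E[W] = n(n+1)/4 = 10*11/4 = 27.5.
        Tie groups: |d|=2 (t=2), |d|=5 (t=2), |d|=6 (t=2), |d|=8 (t=3); sum(t^3 - t) = 42.
        Var[W] = n(n+1)(2n+1)/24 - sum(t^3-t)/48 = 2310/24 - 42/48 = 95.375.
        z = (W - E[W]) / sqrt(Var[W]) = (7.5 - 27.5) / 9.7660 = -2.0479.
        Two-sided p = 2*Phi(z) = 0.040568.
Step 6: alpha = 0.05. reject H0.

W+ = 7.5, W- = 47.5, W = min = 7.5, p = 0.040568, reject H0.


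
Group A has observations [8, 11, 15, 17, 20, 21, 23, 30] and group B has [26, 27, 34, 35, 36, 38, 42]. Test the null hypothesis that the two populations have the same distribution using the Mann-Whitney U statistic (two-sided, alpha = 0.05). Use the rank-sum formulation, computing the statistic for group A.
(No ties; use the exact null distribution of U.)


Step 1: Combine and sort all 15 observations; assign midranks.
sorted (value, group): (8,X), (11,X), (15,X), (17,X), (20,X), (21,X), (23,X), (26,Y), (27,Y), (30,X), (34,Y), (35,Y), (36,Y), (38,Y), (42,Y)
ranks: 8->1, 11->2, 15->3, 17->4, 20->5, 21->6, 23->7, 26->8, 27->9, 30->10, 34->11, 35->12, 36->13, 38->14, 42->15
Step 2: Rank sum for X: R1 = 1 + 2 + 3 + 4 + 5 + 6 + 7 + 10 = 38.
Step 3: U_X = R1 - n1(n1+1)/2 = 38 - 8*9/2 = 38 - 36 = 2.
       U_Y = n1*n2 - U_X = 56 - 2 = 54.
Step 4: No ties, so the exact null distribution of U (based on enumerating the C(15,8) = 6435 equally likely rank assignments) gives the two-sided p-value.
Step 5: p-value = 0.001243; compare to alpha = 0.05. reject H0.

U_X = 2, p = 0.001243, reject H0 at alpha = 0.05.


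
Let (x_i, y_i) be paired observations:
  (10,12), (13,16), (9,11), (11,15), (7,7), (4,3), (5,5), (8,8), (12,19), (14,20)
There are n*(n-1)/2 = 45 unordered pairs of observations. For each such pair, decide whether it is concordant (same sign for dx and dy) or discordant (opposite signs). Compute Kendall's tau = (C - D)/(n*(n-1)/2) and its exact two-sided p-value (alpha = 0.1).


Step 1: Enumerate the 45 unordered pairs (i,j) with i<j and classify each by sign(x_j-x_i) * sign(y_j-y_i).
  (1,2):dx=+3,dy=+4->C; (1,3):dx=-1,dy=-1->C; (1,4):dx=+1,dy=+3->C; (1,5):dx=-3,dy=-5->C
  (1,6):dx=-6,dy=-9->C; (1,7):dx=-5,dy=-7->C; (1,8):dx=-2,dy=-4->C; (1,9):dx=+2,dy=+7->C
  (1,10):dx=+4,dy=+8->C; (2,3):dx=-4,dy=-5->C; (2,4):dx=-2,dy=-1->C; (2,5):dx=-6,dy=-9->C
  (2,6):dx=-9,dy=-13->C; (2,7):dx=-8,dy=-11->C; (2,8):dx=-5,dy=-8->C; (2,9):dx=-1,dy=+3->D
  (2,10):dx=+1,dy=+4->C; (3,4):dx=+2,dy=+4->C; (3,5):dx=-2,dy=-4->C; (3,6):dx=-5,dy=-8->C
  (3,7):dx=-4,dy=-6->C; (3,8):dx=-1,dy=-3->C; (3,9):dx=+3,dy=+8->C; (3,10):dx=+5,dy=+9->C
  (4,5):dx=-4,dy=-8->C; (4,6):dx=-7,dy=-12->C; (4,7):dx=-6,dy=-10->C; (4,8):dx=-3,dy=-7->C
  (4,9):dx=+1,dy=+4->C; (4,10):dx=+3,dy=+5->C; (5,6):dx=-3,dy=-4->C; (5,7):dx=-2,dy=-2->C
  (5,8):dx=+1,dy=+1->C; (5,9):dx=+5,dy=+12->C; (5,10):dx=+7,dy=+13->C; (6,7):dx=+1,dy=+2->C
  (6,8):dx=+4,dy=+5->C; (6,9):dx=+8,dy=+16->C; (6,10):dx=+10,dy=+17->C; (7,8):dx=+3,dy=+3->C
  (7,9):dx=+7,dy=+14->C; (7,10):dx=+9,dy=+15->C; (8,9):dx=+4,dy=+11->C; (8,10):dx=+6,dy=+12->C
  (9,10):dx=+2,dy=+1->C
Step 2: C = 44, D = 1, total pairs = 45.
Step 3: tau = (C - D)/(n(n-1)/2) = (44 - 1)/45 = 0.955556.
Step 4: Exact two-sided p-value (enumerate n! = 3628800 permutations of y under H0): p = 0.000006.
Step 5: alpha = 0.1. reject H0.

tau_b = 0.9556 (C=44, D=1), p = 0.000006, reject H0.
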